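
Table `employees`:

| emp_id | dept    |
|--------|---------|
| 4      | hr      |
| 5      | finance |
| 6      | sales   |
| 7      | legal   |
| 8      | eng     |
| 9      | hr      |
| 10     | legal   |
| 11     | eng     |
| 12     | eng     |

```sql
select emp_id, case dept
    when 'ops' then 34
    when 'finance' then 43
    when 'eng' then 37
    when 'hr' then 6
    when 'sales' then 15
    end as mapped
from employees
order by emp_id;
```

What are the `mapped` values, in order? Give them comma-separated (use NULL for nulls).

6, 43, 15, NULL, 37, 6, NULL, 37, 37

emp_id=4: dept='hr' → 6
emp_id=5: dept='finance' → 43
emp_id=6: dept='sales' → 15
emp_id=7: (no match → NULL) → NULL
emp_id=8: dept='eng' → 37
emp_id=9: dept='hr' → 6
emp_id=10: (no match → NULL) → NULL
emp_id=11: dept='eng' → 37
emp_id=12: dept='eng' → 37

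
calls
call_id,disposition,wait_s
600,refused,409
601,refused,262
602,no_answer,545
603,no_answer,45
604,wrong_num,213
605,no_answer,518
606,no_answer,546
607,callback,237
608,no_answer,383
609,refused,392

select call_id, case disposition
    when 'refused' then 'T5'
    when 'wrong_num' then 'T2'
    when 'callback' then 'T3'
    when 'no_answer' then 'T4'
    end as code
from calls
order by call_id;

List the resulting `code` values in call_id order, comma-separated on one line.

T5, T5, T4, T4, T2, T4, T4, T3, T4, T5

call_id=600: disposition='refused' → T5
call_id=601: disposition='refused' → T5
call_id=602: disposition='no_answer' → T4
call_id=603: disposition='no_answer' → T4
call_id=604: disposition='wrong_num' → T2
call_id=605: disposition='no_answer' → T4
call_id=606: disposition='no_answer' → T4
call_id=607: disposition='callback' → T3
call_id=608: disposition='no_answer' → T4
call_id=609: disposition='refused' → T5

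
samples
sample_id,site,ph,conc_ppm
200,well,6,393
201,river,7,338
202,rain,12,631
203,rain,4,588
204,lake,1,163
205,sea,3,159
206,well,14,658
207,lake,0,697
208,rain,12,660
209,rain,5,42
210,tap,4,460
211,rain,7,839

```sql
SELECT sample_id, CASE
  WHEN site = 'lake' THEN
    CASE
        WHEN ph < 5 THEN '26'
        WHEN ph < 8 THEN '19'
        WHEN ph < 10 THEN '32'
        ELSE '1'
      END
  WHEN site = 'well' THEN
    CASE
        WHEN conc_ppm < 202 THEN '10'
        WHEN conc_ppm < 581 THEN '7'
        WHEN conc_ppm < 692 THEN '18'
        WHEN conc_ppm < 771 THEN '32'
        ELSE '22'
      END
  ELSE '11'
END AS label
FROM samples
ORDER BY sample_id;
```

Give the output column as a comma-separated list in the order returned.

sample_id=200: site='well' → inner[conc_ppm < 581] → 7
sample_id=201: site='river' → outer ELSE → 11
sample_id=202: site='rain' → outer ELSE → 11
sample_id=203: site='rain' → outer ELSE → 11
sample_id=204: site='lake' → inner[ph < 5] → 26
sample_id=205: site='sea' → outer ELSE → 11
sample_id=206: site='well' → inner[conc_ppm < 692] → 18
sample_id=207: site='lake' → inner[ph < 5] → 26
sample_id=208: site='rain' → outer ELSE → 11
sample_id=209: site='rain' → outer ELSE → 11
sample_id=210: site='tap' → outer ELSE → 11
sample_id=211: site='rain' → outer ELSE → 11

7, 11, 11, 11, 26, 11, 18, 26, 11, 11, 11, 11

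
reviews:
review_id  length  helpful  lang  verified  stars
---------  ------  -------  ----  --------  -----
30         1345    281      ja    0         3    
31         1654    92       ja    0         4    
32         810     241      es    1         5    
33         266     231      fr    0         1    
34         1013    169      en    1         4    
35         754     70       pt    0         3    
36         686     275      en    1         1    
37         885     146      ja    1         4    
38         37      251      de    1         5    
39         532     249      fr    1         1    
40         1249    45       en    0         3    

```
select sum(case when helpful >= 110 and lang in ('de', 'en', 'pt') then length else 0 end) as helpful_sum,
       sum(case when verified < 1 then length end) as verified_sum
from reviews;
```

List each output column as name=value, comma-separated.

helpful_sum=1736, verified_sum=5268

[helpful_sum: helpful >= 110 and lang in ('de', 'en', 'pt')]
review_id=30: ✗
review_id=31: ✗
review_id=32: ✗
review_id=33: ✗
review_id=34: ✓ → 1013
review_id=35: ✗
review_id=36: ✓ → 686
review_id=37: ✗
review_id=38: ✓ → 37
review_id=39: ✗
review_id=40: ✗
helpful_sum = 1013 + 686 + 37 = 1736
—
[verified_sum: verified < 1]
review_id=30: ✓ → 1345
review_id=31: ✓ → 1654
review_id=32: ✗
review_id=33: ✓ → 266
review_id=34: ✗
review_id=35: ✓ → 754
review_id=36: ✗
review_id=37: ✗
review_id=38: ✗
review_id=39: ✗
review_id=40: ✓ → 1249
verified_sum = 1345 + 1654 + 266 + 754 + 1249 = 5268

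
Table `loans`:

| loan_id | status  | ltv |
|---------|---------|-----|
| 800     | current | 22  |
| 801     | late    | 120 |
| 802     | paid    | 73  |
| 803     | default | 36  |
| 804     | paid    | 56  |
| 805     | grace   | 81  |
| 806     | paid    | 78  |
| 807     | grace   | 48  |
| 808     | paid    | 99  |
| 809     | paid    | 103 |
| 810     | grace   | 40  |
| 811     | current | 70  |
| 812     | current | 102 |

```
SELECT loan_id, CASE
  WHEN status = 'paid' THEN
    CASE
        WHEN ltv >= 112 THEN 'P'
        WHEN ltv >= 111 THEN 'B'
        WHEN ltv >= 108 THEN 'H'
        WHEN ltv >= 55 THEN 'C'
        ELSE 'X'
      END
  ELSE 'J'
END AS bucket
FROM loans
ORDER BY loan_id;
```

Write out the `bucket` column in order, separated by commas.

loan_id=800: status='current' → outer ELSE → J
loan_id=801: status='late' → outer ELSE → J
loan_id=802: status='paid' → inner[ltv >= 55] → C
loan_id=803: status='default' → outer ELSE → J
loan_id=804: status='paid' → inner[ltv >= 55] → C
loan_id=805: status='grace' → outer ELSE → J
loan_id=806: status='paid' → inner[ltv >= 55] → C
loan_id=807: status='grace' → outer ELSE → J
loan_id=808: status='paid' → inner[ltv >= 55] → C
loan_id=809: status='paid' → inner[ltv >= 55] → C
loan_id=810: status='grace' → outer ELSE → J
loan_id=811: status='current' → outer ELSE → J
loan_id=812: status='current' → outer ELSE → J

J, J, C, J, C, J, C, J, C, C, J, J, J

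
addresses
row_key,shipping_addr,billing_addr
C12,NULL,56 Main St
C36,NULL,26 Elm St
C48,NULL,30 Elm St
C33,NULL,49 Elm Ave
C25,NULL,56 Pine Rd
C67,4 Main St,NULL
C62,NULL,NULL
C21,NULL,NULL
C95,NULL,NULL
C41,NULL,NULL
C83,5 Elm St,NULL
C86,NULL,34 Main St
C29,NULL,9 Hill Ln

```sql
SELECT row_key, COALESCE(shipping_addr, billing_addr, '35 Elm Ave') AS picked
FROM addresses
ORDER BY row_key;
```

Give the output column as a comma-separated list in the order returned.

56 Main St, 35 Elm Ave, 56 Pine Rd, 9 Hill Ln, 49 Elm Ave, 26 Elm St, 35 Elm Ave, 30 Elm St, 35 Elm Ave, 4 Main St, 5 Elm St, 34 Main St, 35 Elm Ave

row_key=C12: shipping_addr=NULL, billing_addr=56 Main St → 56 Main St
row_key=C21: shipping_addr=NULL, billing_addr=NULL, → literal 35 Elm Ave → 35 Elm Ave
row_key=C25: shipping_addr=NULL, billing_addr=56 Pine Rd → 56 Pine Rd
row_key=C29: shipping_addr=NULL, billing_addr=9 Hill Ln → 9 Hill Ln
row_key=C33: shipping_addr=NULL, billing_addr=49 Elm Ave → 49 Elm Ave
row_key=C36: shipping_addr=NULL, billing_addr=26 Elm St → 26 Elm St
row_key=C41: shipping_addr=NULL, billing_addr=NULL, → literal 35 Elm Ave → 35 Elm Ave
row_key=C48: shipping_addr=NULL, billing_addr=30 Elm St → 30 Elm St
row_key=C62: shipping_addr=NULL, billing_addr=NULL, → literal 35 Elm Ave → 35 Elm Ave
row_key=C67: shipping_addr=4 Main St → 4 Main St
row_key=C83: shipping_addr=5 Elm St → 5 Elm St
row_key=C86: shipping_addr=NULL, billing_addr=34 Main St → 34 Main St
row_key=C95: shipping_addr=NULL, billing_addr=NULL, → literal 35 Elm Ave → 35 Elm Ave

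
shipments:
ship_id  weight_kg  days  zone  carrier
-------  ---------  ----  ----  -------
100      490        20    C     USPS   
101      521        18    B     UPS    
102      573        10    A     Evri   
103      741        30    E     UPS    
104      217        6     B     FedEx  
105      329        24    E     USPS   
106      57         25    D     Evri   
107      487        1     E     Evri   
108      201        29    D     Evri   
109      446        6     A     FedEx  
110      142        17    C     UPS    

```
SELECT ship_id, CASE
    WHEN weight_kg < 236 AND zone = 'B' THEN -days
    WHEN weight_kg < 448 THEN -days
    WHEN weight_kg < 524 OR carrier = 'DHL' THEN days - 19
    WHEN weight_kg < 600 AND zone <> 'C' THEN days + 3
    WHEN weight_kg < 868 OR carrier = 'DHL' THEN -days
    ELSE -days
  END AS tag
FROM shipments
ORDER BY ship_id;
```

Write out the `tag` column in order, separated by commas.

1, -1, 13, -30, -6, -24, -25, -18, -29, -6, -17

ship_id=100: weight_kg < 524 OR carrier = 'DHL' → 1
ship_id=101: weight_kg < 524 OR carrier = 'DHL' → -1
ship_id=102: weight_kg < 600 AND zone <> 'C' → 13
ship_id=103: weight_kg < 868 OR carrier = 'DHL' → -30
ship_id=104: weight_kg < 236 AND zone = 'B' → -6
ship_id=105: weight_kg < 448 → -24
ship_id=106: weight_kg < 448 → -25
ship_id=107: weight_kg < 524 OR carrier = 'DHL' → -18
ship_id=108: weight_kg < 448 → -29
ship_id=109: weight_kg < 448 → -6
ship_id=110: weight_kg < 448 → -17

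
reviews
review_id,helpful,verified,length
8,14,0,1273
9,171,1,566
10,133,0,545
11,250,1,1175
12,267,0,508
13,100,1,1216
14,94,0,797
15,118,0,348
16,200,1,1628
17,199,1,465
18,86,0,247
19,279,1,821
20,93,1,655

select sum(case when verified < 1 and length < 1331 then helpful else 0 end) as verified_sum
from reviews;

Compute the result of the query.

review_id=8: ✓ → 14
review_id=9: ✗
review_id=10: ✓ → 133
review_id=11: ✗
review_id=12: ✓ → 267
review_id=13: ✗
review_id=14: ✓ → 94
review_id=15: ✓ → 118
review_id=16: ✗
review_id=17: ✗
review_id=18: ✓ → 86
review_id=19: ✗
review_id=20: ✗
verified_sum = 14 + 133 + 267 + 94 + 118 + 86 = 712

712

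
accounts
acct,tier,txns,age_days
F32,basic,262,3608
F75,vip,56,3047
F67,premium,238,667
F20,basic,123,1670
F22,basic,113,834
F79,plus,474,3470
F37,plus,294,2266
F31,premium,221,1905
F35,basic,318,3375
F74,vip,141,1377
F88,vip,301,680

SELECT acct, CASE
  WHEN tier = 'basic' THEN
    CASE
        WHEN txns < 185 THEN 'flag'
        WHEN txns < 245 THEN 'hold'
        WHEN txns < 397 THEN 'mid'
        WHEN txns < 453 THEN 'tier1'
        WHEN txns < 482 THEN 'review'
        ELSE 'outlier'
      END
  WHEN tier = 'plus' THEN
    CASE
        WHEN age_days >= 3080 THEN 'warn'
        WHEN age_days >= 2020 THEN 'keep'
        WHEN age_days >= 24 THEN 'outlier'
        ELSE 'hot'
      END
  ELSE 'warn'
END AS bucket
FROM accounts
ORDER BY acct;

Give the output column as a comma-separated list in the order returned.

acct=F20: tier='basic' → inner[txns < 185] → flag
acct=F22: tier='basic' → inner[txns < 185] → flag
acct=F31: tier='premium' → outer ELSE → warn
acct=F32: tier='basic' → inner[txns < 397] → mid
acct=F35: tier='basic' → inner[txns < 397] → mid
acct=F37: tier='plus' → inner[age_days >= 2020] → keep
acct=F67: tier='premium' → outer ELSE → warn
acct=F74: tier='vip' → outer ELSE → warn
acct=F75: tier='vip' → outer ELSE → warn
acct=F79: tier='plus' → inner[age_days >= 3080] → warn
acct=F88: tier='vip' → outer ELSE → warn

flag, flag, warn, mid, mid, keep, warn, warn, warn, warn, warn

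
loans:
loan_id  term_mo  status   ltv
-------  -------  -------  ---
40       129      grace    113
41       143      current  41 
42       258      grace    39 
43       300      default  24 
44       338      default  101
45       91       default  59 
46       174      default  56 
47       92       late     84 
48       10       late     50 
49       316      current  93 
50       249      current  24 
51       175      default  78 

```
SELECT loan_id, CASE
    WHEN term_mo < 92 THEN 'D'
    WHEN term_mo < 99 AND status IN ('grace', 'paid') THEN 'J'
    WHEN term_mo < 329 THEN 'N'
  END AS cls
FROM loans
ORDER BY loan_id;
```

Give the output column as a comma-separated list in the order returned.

N, N, N, N, NULL, D, N, N, D, N, N, N

loan_id=40: term_mo < 329 → N
loan_id=41: term_mo < 329 → N
loan_id=42: term_mo < 329 → N
loan_id=43: term_mo < 329 → N
loan_id=44: (no match → NULL) → NULL
loan_id=45: term_mo < 92 → D
loan_id=46: term_mo < 329 → N
loan_id=47: term_mo < 329 → N
loan_id=48: term_mo < 92 → D
loan_id=49: term_mo < 329 → N
loan_id=50: term_mo < 329 → N
loan_id=51: term_mo < 329 → N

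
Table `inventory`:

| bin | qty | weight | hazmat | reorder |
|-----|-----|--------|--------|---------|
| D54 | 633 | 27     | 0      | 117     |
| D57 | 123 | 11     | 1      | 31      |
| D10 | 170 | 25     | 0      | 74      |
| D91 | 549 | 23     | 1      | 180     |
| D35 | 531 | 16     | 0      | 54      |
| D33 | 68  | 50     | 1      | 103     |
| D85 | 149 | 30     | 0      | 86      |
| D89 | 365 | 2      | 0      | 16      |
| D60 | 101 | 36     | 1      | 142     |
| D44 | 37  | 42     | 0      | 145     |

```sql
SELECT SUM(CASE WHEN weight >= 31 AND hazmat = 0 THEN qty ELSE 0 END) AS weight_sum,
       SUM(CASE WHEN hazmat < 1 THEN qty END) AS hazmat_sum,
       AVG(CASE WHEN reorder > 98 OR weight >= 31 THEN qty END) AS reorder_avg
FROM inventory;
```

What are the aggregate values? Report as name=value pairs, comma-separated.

[weight_sum: weight >= 31 AND hazmat = 0]
bin=D54: ✗
bin=D57: ✗
bin=D10: ✗
bin=D91: ✗
bin=D35: ✗
bin=D33: ✗
bin=D85: ✗
bin=D89: ✗
bin=D60: ✗
bin=D44: ✓ → 37
weight_sum = 37
—
[hazmat_sum: hazmat < 1]
bin=D54: ✓ → 633
bin=D57: ✗
bin=D10: ✓ → 170
bin=D91: ✗
bin=D35: ✓ → 531
bin=D33: ✗
bin=D85: ✓ → 149
bin=D89: ✓ → 365
bin=D60: ✗
bin=D44: ✓ → 37
hazmat_sum = 633 + 170 + 531 + 149 + 365 + 37 = 1885
—
[reorder_avg: reorder > 98 OR weight >= 31]
bin=D54: ✓ → 633
bin=D57: ✗
bin=D10: ✗
bin=D91: ✓ → 549
bin=D35: ✗
bin=D33: ✓ → 68
bin=D85: ✗
bin=D89: ✗
bin=D60: ✓ → 101
bin=D44: ✓ → 37
reorder_avg = (633 + 549 + 68 + 101 + 37) / 5 = 277.6

weight_sum=37, hazmat_sum=1885, reorder_avg=277.6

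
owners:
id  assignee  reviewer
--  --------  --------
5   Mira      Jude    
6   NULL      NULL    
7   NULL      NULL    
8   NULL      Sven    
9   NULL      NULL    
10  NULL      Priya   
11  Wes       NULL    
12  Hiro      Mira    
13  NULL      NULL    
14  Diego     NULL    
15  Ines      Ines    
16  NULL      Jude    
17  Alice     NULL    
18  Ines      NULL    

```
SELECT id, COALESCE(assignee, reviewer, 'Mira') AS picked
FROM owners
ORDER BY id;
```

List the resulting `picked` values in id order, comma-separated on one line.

Mira, Mira, Mira, Sven, Mira, Priya, Wes, Hiro, Mira, Diego, Ines, Jude, Alice, Ines

id=5: assignee=Mira → Mira
id=6: assignee=NULL, reviewer=NULL, → literal Mira → Mira
id=7: assignee=NULL, reviewer=NULL, → literal Mira → Mira
id=8: assignee=NULL, reviewer=Sven → Sven
id=9: assignee=NULL, reviewer=NULL, → literal Mira → Mira
id=10: assignee=NULL, reviewer=Priya → Priya
id=11: assignee=Wes → Wes
id=12: assignee=Hiro → Hiro
id=13: assignee=NULL, reviewer=NULL, → literal Mira → Mira
id=14: assignee=Diego → Diego
id=15: assignee=Ines → Ines
id=16: assignee=NULL, reviewer=Jude → Jude
id=17: assignee=Alice → Alice
id=18: assignee=Ines → Ines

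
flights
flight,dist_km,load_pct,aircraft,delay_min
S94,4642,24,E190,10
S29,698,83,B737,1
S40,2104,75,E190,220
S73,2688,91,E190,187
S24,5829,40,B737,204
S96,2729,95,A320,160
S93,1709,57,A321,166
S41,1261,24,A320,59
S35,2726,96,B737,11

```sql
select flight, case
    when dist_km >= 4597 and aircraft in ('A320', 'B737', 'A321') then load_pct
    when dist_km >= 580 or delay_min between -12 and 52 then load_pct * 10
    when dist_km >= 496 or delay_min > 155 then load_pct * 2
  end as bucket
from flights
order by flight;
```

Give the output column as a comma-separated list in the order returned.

40, 830, 960, 750, 240, 910, 570, 240, 950

flight=S24: dist_km >= 4597 and aircraft in ('A320', 'B737', 'A321') → 40
flight=S29: dist_km >= 580 or delay_min between -12 and 52 → 830
flight=S35: dist_km >= 580 or delay_min between -12 and 52 → 960
flight=S40: dist_km >= 580 or delay_min between -12 and 52 → 750
flight=S41: dist_km >= 580 or delay_min between -12 and 52 → 240
flight=S73: dist_km >= 580 or delay_min between -12 and 52 → 910
flight=S93: dist_km >= 580 or delay_min between -12 and 52 → 570
flight=S94: dist_km >= 580 or delay_min between -12 and 52 → 240
flight=S96: dist_km >= 580 or delay_min between -12 and 52 → 950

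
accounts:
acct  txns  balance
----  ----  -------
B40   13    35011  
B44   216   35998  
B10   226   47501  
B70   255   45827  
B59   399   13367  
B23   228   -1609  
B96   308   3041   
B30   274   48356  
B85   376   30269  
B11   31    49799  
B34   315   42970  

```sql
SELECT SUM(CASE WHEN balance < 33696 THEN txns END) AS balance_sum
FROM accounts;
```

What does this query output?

1311

acct=B40: ✗
acct=B44: ✗
acct=B10: ✗
acct=B70: ✗
acct=B59: ✓ → 399
acct=B23: ✓ → 228
acct=B96: ✓ → 308
acct=B30: ✗
acct=B85: ✓ → 376
acct=B11: ✗
acct=B34: ✗
balance_sum = 399 + 228 + 308 + 376 = 1311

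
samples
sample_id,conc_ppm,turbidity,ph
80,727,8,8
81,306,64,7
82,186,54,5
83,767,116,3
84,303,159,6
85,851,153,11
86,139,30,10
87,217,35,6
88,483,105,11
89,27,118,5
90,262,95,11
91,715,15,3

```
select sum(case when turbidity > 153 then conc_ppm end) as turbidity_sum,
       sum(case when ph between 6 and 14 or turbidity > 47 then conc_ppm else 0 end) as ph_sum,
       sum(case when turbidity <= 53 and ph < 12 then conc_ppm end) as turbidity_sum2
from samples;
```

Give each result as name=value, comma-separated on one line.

[turbidity_sum: turbidity > 153]
sample_id=80: ✗
sample_id=81: ✗
sample_id=82: ✗
sample_id=83: ✗
sample_id=84: ✓ → 303
sample_id=85: ✗
sample_id=86: ✗
sample_id=87: ✗
sample_id=88: ✗
sample_id=89: ✗
sample_id=90: ✗
sample_id=91: ✗
turbidity_sum = 303
—
[ph_sum: ph between 6 and 14 or turbidity > 47]
sample_id=80: ✓ → 727
sample_id=81: ✓ → 306
sample_id=82: ✓ → 186
sample_id=83: ✓ → 767
sample_id=84: ✓ → 303
sample_id=85: ✓ → 851
sample_id=86: ✓ → 139
sample_id=87: ✓ → 217
sample_id=88: ✓ → 483
sample_id=89: ✓ → 27
sample_id=90: ✓ → 262
sample_id=91: ✗
ph_sum = 727 + 306 + 186 + 767 + 303 + 851 + 139 + 217 + 483 + 27 + 262 = 4268
—
[turbidity_sum2: turbidity <= 53 and ph < 12]
sample_id=80: ✓ → 727
sample_id=81: ✗
sample_id=82: ✗
sample_id=83: ✗
sample_id=84: ✗
sample_id=85: ✗
sample_id=86: ✓ → 139
sample_id=87: ✓ → 217
sample_id=88: ✗
sample_id=89: ✗
sample_id=90: ✗
sample_id=91: ✓ → 715
turbidity_sum2 = 727 + 139 + 217 + 715 = 1798

turbidity_sum=303, ph_sum=4268, turbidity_sum2=1798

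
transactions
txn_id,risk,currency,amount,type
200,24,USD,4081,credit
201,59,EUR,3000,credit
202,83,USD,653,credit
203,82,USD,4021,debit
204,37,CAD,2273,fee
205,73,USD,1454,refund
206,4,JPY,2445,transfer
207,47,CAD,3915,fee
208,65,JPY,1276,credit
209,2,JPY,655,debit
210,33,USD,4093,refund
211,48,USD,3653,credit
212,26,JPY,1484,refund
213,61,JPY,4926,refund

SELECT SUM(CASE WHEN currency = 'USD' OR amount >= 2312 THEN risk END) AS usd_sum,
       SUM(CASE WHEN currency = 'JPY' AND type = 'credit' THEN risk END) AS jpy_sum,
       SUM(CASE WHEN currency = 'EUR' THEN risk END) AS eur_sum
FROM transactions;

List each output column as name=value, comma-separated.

[usd_sum: currency = 'USD' OR amount >= 2312]
txn_id=200: ✓ → 24
txn_id=201: ✓ → 59
txn_id=202: ✓ → 83
txn_id=203: ✓ → 82
txn_id=204: ✗
txn_id=205: ✓ → 73
txn_id=206: ✓ → 4
txn_id=207: ✓ → 47
txn_id=208: ✗
txn_id=209: ✗
txn_id=210: ✓ → 33
txn_id=211: ✓ → 48
txn_id=212: ✗
txn_id=213: ✓ → 61
usd_sum = 24 + 59 + 83 + 82 + 73 + 4 + 47 + 33 + 48 + 61 = 514
—
[jpy_sum: currency = 'JPY' AND type = 'credit']
txn_id=200: ✗
txn_id=201: ✗
txn_id=202: ✗
txn_id=203: ✗
txn_id=204: ✗
txn_id=205: ✗
txn_id=206: ✗
txn_id=207: ✗
txn_id=208: ✓ → 65
txn_id=209: ✗
txn_id=210: ✗
txn_id=211: ✗
txn_id=212: ✗
txn_id=213: ✗
jpy_sum = 65
—
[eur_sum: currency = 'EUR']
txn_id=200: ✗
txn_id=201: ✓ → 59
txn_id=202: ✗
txn_id=203: ✗
txn_id=204: ✗
txn_id=205: ✗
txn_id=206: ✗
txn_id=207: ✗
txn_id=208: ✗
txn_id=209: ✗
txn_id=210: ✗
txn_id=211: ✗
txn_id=212: ✗
txn_id=213: ✗
eur_sum = 59

usd_sum=514, jpy_sum=65, eur_sum=59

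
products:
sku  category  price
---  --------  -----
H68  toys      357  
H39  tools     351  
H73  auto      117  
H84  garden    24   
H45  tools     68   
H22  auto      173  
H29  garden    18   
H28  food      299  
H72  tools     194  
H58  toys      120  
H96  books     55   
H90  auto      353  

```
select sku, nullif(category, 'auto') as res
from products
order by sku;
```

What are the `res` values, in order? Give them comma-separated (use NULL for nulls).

NULL, food, garden, tools, tools, toys, toys, tools, NULL, garden, NULL, books

sku=H22: category=auto vs auto: equal → NULL
sku=H28: category=food vs auto: differ → food
sku=H29: category=garden vs auto: differ → garden
sku=H39: category=tools vs auto: differ → tools
sku=H45: category=tools vs auto: differ → tools
sku=H58: category=toys vs auto: differ → toys
sku=H68: category=toys vs auto: differ → toys
sku=H72: category=tools vs auto: differ → tools
sku=H73: category=auto vs auto: equal → NULL
sku=H84: category=garden vs auto: differ → garden
sku=H90: category=auto vs auto: equal → NULL
sku=H96: category=books vs auto: differ → books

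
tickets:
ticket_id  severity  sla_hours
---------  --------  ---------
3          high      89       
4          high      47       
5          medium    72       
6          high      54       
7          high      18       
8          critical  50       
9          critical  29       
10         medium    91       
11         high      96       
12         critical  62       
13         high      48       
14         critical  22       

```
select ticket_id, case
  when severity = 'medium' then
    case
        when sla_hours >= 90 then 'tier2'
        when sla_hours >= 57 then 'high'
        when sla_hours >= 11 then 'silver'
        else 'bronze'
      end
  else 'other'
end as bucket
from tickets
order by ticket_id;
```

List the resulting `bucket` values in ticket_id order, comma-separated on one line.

ticket_id=3: severity='high' → outer ELSE → other
ticket_id=4: severity='high' → outer ELSE → other
ticket_id=5: severity='medium' → inner[sla_hours >= 57] → high
ticket_id=6: severity='high' → outer ELSE → other
ticket_id=7: severity='high' → outer ELSE → other
ticket_id=8: severity='critical' → outer ELSE → other
ticket_id=9: severity='critical' → outer ELSE → other
ticket_id=10: severity='medium' → inner[sla_hours >= 90] → tier2
ticket_id=11: severity='high' → outer ELSE → other
ticket_id=12: severity='critical' → outer ELSE → other
ticket_id=13: severity='high' → outer ELSE → other
ticket_id=14: severity='critical' → outer ELSE → other

other, other, high, other, other, other, other, tier2, other, other, other, other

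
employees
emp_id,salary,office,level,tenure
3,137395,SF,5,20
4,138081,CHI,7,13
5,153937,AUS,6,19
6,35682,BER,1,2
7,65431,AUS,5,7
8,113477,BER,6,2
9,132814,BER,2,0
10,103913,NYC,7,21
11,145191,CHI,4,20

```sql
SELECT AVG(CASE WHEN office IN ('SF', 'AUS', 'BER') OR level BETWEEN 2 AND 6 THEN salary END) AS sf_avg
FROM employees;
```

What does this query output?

emp_id=3: ✓ → 137395
emp_id=4: ✗
emp_id=5: ✓ → 153937
emp_id=6: ✓ → 35682
emp_id=7: ✓ → 65431
emp_id=8: ✓ → 113477
emp_id=9: ✓ → 132814
emp_id=10: ✗
emp_id=11: ✓ → 145191
sf_avg = (137395 + 153937 + 35682 + 65431 + 113477 + 132814 + 145191) / 7 = 111989.5714285714

111989.5714285714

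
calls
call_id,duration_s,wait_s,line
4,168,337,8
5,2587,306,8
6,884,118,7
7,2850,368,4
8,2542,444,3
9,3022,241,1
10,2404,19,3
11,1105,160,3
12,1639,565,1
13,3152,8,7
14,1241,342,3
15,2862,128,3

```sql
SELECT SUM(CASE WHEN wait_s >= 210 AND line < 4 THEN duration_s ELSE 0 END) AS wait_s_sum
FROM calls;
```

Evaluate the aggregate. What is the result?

8444

call_id=4: ✗
call_id=5: ✗
call_id=6: ✗
call_id=7: ✗
call_id=8: ✓ → 2542
call_id=9: ✓ → 3022
call_id=10: ✗
call_id=11: ✗
call_id=12: ✓ → 1639
call_id=13: ✗
call_id=14: ✓ → 1241
call_id=15: ✗
wait_s_sum = 2542 + 3022 + 1639 + 1241 = 8444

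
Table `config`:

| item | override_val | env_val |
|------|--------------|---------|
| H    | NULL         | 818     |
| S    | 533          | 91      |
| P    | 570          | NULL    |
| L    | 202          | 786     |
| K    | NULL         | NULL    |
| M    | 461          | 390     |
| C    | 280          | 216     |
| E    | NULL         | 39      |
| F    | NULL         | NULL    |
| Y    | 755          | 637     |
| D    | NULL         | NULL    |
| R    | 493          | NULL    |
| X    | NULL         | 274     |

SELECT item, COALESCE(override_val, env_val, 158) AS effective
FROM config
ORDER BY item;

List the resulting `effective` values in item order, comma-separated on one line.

280, 158, 39, 158, 818, 158, 202, 461, 570, 493, 533, 274, 755

item=C: override_val=280 → 280
item=D: override_val=NULL, env_val=NULL, → literal 158 → 158
item=E: override_val=NULL, env_val=39 → 39
item=F: override_val=NULL, env_val=NULL, → literal 158 → 158
item=H: override_val=NULL, env_val=818 → 818
item=K: override_val=NULL, env_val=NULL, → literal 158 → 158
item=L: override_val=202 → 202
item=M: override_val=461 → 461
item=P: override_val=570 → 570
item=R: override_val=493 → 493
item=S: override_val=533 → 533
item=X: override_val=NULL, env_val=274 → 274
item=Y: override_val=755 → 755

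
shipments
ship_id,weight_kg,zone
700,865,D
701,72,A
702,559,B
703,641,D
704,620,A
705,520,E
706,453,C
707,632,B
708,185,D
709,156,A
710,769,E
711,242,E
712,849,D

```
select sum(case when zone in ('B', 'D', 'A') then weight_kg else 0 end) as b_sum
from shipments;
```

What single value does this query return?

4579

ship_id=700: ✓ → 865
ship_id=701: ✓ → 72
ship_id=702: ✓ → 559
ship_id=703: ✓ → 641
ship_id=704: ✓ → 620
ship_id=705: ✗
ship_id=706: ✗
ship_id=707: ✓ → 632
ship_id=708: ✓ → 185
ship_id=709: ✓ → 156
ship_id=710: ✗
ship_id=711: ✗
ship_id=712: ✓ → 849
b_sum = 865 + 72 + 559 + 641 + 620 + 632 + 185 + 156 + 849 = 4579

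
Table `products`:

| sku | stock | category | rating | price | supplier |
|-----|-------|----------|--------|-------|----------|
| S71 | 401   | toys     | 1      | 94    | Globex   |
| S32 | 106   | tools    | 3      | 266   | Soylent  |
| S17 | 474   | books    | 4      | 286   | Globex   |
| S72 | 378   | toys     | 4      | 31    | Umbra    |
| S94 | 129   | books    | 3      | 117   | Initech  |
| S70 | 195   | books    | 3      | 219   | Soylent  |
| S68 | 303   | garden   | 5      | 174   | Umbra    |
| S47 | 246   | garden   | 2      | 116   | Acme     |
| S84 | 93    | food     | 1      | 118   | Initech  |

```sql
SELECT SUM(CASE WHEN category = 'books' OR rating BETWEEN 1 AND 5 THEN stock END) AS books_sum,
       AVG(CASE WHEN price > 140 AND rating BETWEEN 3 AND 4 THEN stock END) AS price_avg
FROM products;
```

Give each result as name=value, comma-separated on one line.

[books_sum: category = 'books' OR rating BETWEEN 1 AND 5]
sku=S71: ✓ → 401
sku=S32: ✓ → 106
sku=S17: ✓ → 474
sku=S72: ✓ → 378
sku=S94: ✓ → 129
sku=S70: ✓ → 195
sku=S68: ✓ → 303
sku=S47: ✓ → 246
sku=S84: ✓ → 93
books_sum = 401 + 106 + 474 + 378 + 129 + 195 + 303 + 246 + 93 = 2325
—
[price_avg: price > 140 AND rating BETWEEN 3 AND 4]
sku=S71: ✗
sku=S32: ✓ → 106
sku=S17: ✓ → 474
sku=S72: ✗
sku=S94: ✗
sku=S70: ✓ → 195
sku=S68: ✗
sku=S47: ✗
sku=S84: ✗
price_avg = (106 + 474 + 195) / 3 = 258.3333333333

books_sum=2325, price_avg=258.3333333333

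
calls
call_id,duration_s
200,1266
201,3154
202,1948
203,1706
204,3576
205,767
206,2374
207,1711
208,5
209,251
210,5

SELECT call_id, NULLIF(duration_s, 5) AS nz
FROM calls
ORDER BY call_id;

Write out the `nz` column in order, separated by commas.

call_id=200: duration_s=1266 vs 5: differ → 1266
call_id=201: duration_s=3154 vs 5: differ → 3154
call_id=202: duration_s=1948 vs 5: differ → 1948
call_id=203: duration_s=1706 vs 5: differ → 1706
call_id=204: duration_s=3576 vs 5: differ → 3576
call_id=205: duration_s=767 vs 5: differ → 767
call_id=206: duration_s=2374 vs 5: differ → 2374
call_id=207: duration_s=1711 vs 5: differ → 1711
call_id=208: duration_s=5 vs 5: equal → NULL
call_id=209: duration_s=251 vs 5: differ → 251
call_id=210: duration_s=5 vs 5: equal → NULL

1266, 3154, 1948, 1706, 3576, 767, 2374, 1711, NULL, 251, NULL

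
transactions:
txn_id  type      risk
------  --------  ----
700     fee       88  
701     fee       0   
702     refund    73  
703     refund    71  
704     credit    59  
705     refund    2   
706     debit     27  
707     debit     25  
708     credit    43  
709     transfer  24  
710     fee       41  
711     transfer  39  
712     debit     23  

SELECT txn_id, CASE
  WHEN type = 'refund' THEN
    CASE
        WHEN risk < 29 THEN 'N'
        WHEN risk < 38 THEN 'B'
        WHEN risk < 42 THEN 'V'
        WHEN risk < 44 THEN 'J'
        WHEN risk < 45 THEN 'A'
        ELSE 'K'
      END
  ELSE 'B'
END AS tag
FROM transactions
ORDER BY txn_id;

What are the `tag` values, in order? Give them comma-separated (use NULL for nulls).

txn_id=700: type='fee' → outer ELSE → B
txn_id=701: type='fee' → outer ELSE → B
txn_id=702: type='refund' → inner[ELSE] → K
txn_id=703: type='refund' → inner[ELSE] → K
txn_id=704: type='credit' → outer ELSE → B
txn_id=705: type='refund' → inner[risk < 29] → N
txn_id=706: type='debit' → outer ELSE → B
txn_id=707: type='debit' → outer ELSE → B
txn_id=708: type='credit' → outer ELSE → B
txn_id=709: type='transfer' → outer ELSE → B
txn_id=710: type='fee' → outer ELSE → B
txn_id=711: type='transfer' → outer ELSE → B
txn_id=712: type='debit' → outer ELSE → B

B, B, K, K, B, N, B, B, B, B, B, B, B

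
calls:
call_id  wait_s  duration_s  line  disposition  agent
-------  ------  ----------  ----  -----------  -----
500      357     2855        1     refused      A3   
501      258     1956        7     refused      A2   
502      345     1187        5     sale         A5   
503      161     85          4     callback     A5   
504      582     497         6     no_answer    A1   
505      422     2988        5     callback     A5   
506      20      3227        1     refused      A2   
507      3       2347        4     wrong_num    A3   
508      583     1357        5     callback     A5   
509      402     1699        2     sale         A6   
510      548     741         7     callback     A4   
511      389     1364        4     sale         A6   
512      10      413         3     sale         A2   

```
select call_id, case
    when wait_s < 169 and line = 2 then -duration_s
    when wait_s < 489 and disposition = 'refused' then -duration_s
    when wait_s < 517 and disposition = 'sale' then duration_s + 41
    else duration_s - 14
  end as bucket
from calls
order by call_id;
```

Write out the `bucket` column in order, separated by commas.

-2855, -1956, 1228, 71, 483, 2974, -3227, 2333, 1343, 1740, 727, 1405, 454

call_id=500: wait_s < 489 and disposition = 'refused' → -2855
call_id=501: wait_s < 489 and disposition = 'refused' → -1956
call_id=502: wait_s < 517 and disposition = 'sale' → 1228
call_id=503: ELSE → 71
call_id=504: ELSE → 483
call_id=505: ELSE → 2974
call_id=506: wait_s < 489 and disposition = 'refused' → -3227
call_id=507: ELSE → 2333
call_id=508: ELSE → 1343
call_id=509: wait_s < 517 and disposition = 'sale' → 1740
call_id=510: ELSE → 727
call_id=511: wait_s < 517 and disposition = 'sale' → 1405
call_id=512: wait_s < 517 and disposition = 'sale' → 454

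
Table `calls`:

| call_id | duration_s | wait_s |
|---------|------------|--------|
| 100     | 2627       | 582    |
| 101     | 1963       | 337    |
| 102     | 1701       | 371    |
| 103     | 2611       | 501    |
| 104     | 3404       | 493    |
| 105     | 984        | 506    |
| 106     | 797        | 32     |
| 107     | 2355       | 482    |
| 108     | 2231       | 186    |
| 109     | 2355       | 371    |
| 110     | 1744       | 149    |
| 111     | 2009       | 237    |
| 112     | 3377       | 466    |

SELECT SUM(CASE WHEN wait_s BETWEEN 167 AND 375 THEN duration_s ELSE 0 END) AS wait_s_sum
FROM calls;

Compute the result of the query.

call_id=100: ✗
call_id=101: ✓ → 1963
call_id=102: ✓ → 1701
call_id=103: ✗
call_id=104: ✗
call_id=105: ✗
call_id=106: ✗
call_id=107: ✗
call_id=108: ✓ → 2231
call_id=109: ✓ → 2355
call_id=110: ✗
call_id=111: ✓ → 2009
call_id=112: ✗
wait_s_sum = 1963 + 1701 + 2231 + 2355 + 2009 = 10259

10259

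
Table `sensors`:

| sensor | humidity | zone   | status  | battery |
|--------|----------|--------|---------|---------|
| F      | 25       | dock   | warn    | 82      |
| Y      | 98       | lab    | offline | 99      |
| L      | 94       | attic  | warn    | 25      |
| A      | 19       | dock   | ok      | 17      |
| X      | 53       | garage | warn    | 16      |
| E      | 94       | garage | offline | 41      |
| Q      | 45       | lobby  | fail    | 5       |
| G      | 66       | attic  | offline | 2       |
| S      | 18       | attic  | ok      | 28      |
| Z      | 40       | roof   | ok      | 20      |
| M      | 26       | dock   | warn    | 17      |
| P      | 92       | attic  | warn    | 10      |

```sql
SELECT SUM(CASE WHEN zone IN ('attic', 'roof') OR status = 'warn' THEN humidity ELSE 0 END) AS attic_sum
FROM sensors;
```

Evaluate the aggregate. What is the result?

sensor=F: ✓ → 25
sensor=Y: ✗
sensor=L: ✓ → 94
sensor=A: ✗
sensor=X: ✓ → 53
sensor=E: ✗
sensor=Q: ✗
sensor=G: ✓ → 66
sensor=S: ✓ → 18
sensor=Z: ✓ → 40
sensor=M: ✓ → 26
sensor=P: ✓ → 92
attic_sum = 25 + 94 + 53 + 66 + 18 + 40 + 26 + 92 = 414

414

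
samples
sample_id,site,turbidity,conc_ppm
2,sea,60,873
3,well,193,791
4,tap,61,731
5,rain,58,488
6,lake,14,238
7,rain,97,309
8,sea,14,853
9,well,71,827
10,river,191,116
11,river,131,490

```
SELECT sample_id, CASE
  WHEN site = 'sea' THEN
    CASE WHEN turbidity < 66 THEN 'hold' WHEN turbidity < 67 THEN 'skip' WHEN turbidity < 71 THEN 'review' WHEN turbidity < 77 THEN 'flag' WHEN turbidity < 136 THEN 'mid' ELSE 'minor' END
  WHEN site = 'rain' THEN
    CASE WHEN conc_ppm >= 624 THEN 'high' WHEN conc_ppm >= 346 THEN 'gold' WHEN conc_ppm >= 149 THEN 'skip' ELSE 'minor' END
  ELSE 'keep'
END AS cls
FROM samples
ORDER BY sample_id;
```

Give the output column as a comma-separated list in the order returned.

hold, keep, keep, gold, keep, skip, hold, keep, keep, keep

sample_id=2: site='sea' → inner[turbidity < 66] → hold
sample_id=3: site='well' → outer ELSE → keep
sample_id=4: site='tap' → outer ELSE → keep
sample_id=5: site='rain' → inner[conc_ppm >= 346] → gold
sample_id=6: site='lake' → outer ELSE → keep
sample_id=7: site='rain' → inner[conc_ppm >= 149] → skip
sample_id=8: site='sea' → inner[turbidity < 66] → hold
sample_id=9: site='well' → outer ELSE → keep
sample_id=10: site='river' → outer ELSE → keep
sample_id=11: site='river' → outer ELSE → keep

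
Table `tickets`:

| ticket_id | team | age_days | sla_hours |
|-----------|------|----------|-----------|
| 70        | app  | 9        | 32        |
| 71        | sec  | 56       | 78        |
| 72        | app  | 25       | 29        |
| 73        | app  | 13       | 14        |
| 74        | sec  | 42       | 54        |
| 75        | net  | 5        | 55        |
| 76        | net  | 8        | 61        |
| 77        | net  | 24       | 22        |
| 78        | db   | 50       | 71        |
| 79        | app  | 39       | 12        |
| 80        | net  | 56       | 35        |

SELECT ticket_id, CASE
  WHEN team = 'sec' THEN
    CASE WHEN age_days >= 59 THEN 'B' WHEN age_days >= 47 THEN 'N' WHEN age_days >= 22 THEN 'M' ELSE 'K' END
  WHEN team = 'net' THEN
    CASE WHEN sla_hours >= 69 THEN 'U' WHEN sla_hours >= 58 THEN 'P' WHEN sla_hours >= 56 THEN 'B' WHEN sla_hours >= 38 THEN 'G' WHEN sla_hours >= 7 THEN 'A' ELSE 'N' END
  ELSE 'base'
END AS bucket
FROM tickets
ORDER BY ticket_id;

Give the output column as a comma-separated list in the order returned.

ticket_id=70: team='app' → outer ELSE → base
ticket_id=71: team='sec' → inner[age_days >= 47] → N
ticket_id=72: team='app' → outer ELSE → base
ticket_id=73: team='app' → outer ELSE → base
ticket_id=74: team='sec' → inner[age_days >= 22] → M
ticket_id=75: team='net' → inner[sla_hours >= 38] → G
ticket_id=76: team='net' → inner[sla_hours >= 58] → P
ticket_id=77: team='net' → inner[sla_hours >= 7] → A
ticket_id=78: team='db' → outer ELSE → base
ticket_id=79: team='app' → outer ELSE → base
ticket_id=80: team='net' → inner[sla_hours >= 7] → A

base, N, base, base, M, G, P, A, base, base, A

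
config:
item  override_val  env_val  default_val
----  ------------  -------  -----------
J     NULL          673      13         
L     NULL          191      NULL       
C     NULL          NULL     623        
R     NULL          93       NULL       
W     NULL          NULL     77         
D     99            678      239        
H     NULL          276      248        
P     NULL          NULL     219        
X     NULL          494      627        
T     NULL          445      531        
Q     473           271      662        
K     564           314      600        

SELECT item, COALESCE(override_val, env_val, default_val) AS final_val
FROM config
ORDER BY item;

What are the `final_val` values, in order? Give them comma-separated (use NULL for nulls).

item=C: override_val=NULL, env_val=NULL, default_val=623 → 623
item=D: override_val=99 → 99
item=H: override_val=NULL, env_val=276 → 276
item=J: override_val=NULL, env_val=673 → 673
item=K: override_val=564 → 564
item=L: override_val=NULL, env_val=191 → 191
item=P: override_val=NULL, env_val=NULL, default_val=219 → 219
item=Q: override_val=473 → 473
item=R: override_val=NULL, env_val=93 → 93
item=T: override_val=NULL, env_val=445 → 445
item=W: override_val=NULL, env_val=NULL, default_val=77 → 77
item=X: override_val=NULL, env_val=494 → 494

623, 99, 276, 673, 564, 191, 219, 473, 93, 445, 77, 494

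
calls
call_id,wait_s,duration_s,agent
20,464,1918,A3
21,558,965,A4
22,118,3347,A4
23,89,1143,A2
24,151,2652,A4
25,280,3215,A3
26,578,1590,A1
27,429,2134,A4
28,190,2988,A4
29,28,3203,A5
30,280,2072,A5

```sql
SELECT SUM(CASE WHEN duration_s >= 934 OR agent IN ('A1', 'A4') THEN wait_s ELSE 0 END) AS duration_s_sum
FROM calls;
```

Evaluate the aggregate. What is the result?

3165

call_id=20: ✓ → 464
call_id=21: ✓ → 558
call_id=22: ✓ → 118
call_id=23: ✓ → 89
call_id=24: ✓ → 151
call_id=25: ✓ → 280
call_id=26: ✓ → 578
call_id=27: ✓ → 429
call_id=28: ✓ → 190
call_id=29: ✓ → 28
call_id=30: ✓ → 280
duration_s_sum = 464 + 558 + 118 + 89 + 151 + 280 + 578 + 429 + 190 + 28 + 280 = 3165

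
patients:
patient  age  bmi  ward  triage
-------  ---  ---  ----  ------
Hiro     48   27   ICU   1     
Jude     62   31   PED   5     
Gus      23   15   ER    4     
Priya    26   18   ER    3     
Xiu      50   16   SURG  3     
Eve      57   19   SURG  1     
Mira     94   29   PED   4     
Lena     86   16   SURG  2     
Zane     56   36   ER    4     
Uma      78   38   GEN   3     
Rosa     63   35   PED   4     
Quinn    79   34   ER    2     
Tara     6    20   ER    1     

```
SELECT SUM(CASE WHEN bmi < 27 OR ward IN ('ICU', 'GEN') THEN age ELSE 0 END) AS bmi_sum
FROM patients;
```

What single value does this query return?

374

patient=Hiro: ✓ → 48
patient=Jude: ✗
patient=Gus: ✓ → 23
patient=Priya: ✓ → 26
patient=Xiu: ✓ → 50
patient=Eve: ✓ → 57
patient=Mira: ✗
patient=Lena: ✓ → 86
patient=Zane: ✗
patient=Uma: ✓ → 78
patient=Rosa: ✗
patient=Quinn: ✗
patient=Tara: ✓ → 6
bmi_sum = 48 + 23 + 26 + 50 + 57 + 86 + 78 + 6 = 374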